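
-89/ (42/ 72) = -1068/ 7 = -152.57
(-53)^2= 2809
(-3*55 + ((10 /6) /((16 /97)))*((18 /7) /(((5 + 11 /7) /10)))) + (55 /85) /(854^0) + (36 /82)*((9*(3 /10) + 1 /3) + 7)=-77211721 /641240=-120.41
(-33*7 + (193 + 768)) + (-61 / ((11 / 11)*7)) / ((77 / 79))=388651 / 539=721.06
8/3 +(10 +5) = 53/3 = 17.67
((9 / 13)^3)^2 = 531441 / 4826809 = 0.11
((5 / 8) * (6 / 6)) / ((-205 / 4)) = -1 / 82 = -0.01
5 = 5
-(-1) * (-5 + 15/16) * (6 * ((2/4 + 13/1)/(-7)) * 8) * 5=26325/14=1880.36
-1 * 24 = -24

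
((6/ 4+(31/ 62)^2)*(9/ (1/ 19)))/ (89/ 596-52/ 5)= -891765/ 30547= -29.19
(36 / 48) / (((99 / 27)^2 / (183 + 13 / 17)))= 1917 / 187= 10.25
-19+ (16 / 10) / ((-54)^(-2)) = 23233 / 5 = 4646.60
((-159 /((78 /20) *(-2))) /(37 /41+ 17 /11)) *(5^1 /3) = 597575 /43056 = 13.88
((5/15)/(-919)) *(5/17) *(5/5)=-0.00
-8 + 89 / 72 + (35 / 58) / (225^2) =-6.76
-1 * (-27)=27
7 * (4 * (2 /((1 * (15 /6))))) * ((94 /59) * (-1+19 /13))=63168 /3835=16.47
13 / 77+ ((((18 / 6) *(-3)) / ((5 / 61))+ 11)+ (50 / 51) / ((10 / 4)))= -1928923 / 19635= -98.24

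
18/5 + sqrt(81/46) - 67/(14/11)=-47.72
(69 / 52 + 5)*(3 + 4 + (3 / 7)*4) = 2867 / 52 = 55.13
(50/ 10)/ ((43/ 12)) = 60/ 43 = 1.40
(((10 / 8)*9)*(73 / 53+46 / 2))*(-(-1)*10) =145350 / 53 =2742.45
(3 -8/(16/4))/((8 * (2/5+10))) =5/416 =0.01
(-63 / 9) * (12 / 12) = -7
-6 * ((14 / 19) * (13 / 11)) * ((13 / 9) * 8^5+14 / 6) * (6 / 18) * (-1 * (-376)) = -58304748320 / 1881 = -30996676.41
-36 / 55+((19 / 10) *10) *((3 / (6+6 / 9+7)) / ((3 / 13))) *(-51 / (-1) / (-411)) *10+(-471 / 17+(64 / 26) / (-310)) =-107508165481 / 2116513685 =-50.79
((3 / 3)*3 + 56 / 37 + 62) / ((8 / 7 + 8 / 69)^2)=574124229 / 13677568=41.98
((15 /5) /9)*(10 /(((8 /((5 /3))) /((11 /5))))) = 55 /36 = 1.53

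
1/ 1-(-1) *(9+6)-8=8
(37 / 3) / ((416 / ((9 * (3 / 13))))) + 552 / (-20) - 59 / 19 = -15743501 / 513760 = -30.64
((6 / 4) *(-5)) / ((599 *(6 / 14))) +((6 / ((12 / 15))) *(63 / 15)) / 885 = 1127 / 176705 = 0.01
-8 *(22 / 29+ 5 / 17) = -4152 / 493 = -8.42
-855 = -855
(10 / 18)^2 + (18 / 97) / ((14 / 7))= 3154 / 7857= 0.40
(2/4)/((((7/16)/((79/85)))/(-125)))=-15800/119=-132.77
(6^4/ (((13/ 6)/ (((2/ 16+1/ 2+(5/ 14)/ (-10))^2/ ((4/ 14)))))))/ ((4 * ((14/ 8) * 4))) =264627/ 10192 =25.96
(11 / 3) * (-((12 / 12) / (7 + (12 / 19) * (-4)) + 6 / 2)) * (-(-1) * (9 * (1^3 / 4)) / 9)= -1507 / 510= -2.95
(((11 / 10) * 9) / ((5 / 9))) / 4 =4.46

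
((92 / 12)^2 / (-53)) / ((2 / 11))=-5819 / 954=-6.10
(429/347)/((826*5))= 429/1433110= 0.00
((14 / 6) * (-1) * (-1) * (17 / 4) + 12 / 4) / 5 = 31 / 12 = 2.58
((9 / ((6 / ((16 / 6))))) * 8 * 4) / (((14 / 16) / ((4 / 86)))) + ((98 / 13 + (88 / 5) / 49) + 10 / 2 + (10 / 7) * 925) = 183674487 / 136955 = 1341.13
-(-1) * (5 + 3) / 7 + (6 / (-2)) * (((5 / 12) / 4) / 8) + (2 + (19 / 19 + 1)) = 4573 / 896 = 5.10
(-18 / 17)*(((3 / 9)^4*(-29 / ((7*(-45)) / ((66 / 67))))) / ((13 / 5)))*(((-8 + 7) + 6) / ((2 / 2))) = -6380 / 2798523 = -0.00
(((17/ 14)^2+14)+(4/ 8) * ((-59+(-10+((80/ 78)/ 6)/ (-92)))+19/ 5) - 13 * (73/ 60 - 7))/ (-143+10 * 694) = 7655324/ 896245623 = 0.01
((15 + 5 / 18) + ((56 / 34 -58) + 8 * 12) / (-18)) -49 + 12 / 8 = -5267 / 153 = -34.42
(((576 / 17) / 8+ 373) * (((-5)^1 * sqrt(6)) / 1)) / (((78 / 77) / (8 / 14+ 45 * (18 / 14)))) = -266489.03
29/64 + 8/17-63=-67539/1088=-62.08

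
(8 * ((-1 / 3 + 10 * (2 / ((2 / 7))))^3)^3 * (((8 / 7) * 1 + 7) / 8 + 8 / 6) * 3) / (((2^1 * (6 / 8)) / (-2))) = -1202191524789516227696620 / 413343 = -2908459862123021867.30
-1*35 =-35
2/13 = 0.15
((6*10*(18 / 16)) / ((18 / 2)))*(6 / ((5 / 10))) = 90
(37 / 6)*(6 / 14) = 37 / 14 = 2.64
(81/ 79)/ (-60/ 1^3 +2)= -81/ 4582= -0.02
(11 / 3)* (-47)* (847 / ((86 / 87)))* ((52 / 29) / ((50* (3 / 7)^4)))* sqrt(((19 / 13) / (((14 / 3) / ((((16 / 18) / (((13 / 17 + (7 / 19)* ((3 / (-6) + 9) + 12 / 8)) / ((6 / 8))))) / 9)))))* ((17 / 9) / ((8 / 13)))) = -19858.83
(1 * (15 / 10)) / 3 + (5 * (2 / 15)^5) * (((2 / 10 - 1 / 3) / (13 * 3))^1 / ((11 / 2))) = 977315369 / 1954631250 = 0.50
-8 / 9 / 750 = -4 / 3375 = -0.00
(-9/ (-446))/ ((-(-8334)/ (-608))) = -152/ 103249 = -0.00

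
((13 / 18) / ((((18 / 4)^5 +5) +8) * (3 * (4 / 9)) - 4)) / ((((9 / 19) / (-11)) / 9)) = -10868 / 178107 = -0.06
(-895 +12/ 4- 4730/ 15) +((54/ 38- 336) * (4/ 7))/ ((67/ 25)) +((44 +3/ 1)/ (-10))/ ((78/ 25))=-1779596669/ 1390116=-1280.18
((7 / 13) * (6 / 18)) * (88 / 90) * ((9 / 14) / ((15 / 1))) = 22 / 2925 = 0.01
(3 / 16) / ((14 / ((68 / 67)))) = 51 / 3752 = 0.01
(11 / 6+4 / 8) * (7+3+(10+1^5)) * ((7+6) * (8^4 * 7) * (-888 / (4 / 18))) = -72983199744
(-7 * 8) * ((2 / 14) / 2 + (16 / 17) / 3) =-1100 / 51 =-21.57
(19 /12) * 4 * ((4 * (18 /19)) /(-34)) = -12 /17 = -0.71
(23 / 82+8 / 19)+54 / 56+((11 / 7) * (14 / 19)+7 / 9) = 3.60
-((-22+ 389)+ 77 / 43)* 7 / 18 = -6167 / 43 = -143.42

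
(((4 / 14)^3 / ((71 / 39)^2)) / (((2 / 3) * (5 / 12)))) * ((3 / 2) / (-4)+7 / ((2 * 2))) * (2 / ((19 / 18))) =10841688 / 164260985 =0.07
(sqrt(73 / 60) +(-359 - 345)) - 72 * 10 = -1422.90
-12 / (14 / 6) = -36 / 7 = -5.14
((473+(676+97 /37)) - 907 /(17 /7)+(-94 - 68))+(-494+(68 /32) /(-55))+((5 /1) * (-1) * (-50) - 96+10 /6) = 230634401 /830280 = 277.78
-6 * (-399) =2394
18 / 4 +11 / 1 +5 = 41 / 2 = 20.50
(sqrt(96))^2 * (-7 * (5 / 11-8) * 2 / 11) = 111552 / 121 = 921.92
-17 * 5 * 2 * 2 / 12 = -85 / 3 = -28.33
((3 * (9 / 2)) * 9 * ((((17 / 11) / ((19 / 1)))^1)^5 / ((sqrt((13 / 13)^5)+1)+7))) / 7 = 38336139 / 5582895080686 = 0.00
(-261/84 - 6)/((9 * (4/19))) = -1615/336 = -4.81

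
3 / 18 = 1 / 6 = 0.17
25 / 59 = 0.42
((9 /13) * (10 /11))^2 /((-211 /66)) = -48600 /392249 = -0.12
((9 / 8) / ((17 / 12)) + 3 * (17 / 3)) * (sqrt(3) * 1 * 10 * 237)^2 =5097336750 / 17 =299843338.24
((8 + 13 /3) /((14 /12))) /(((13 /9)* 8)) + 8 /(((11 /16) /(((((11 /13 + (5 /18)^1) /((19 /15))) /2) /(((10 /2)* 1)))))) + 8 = 2270263 /228228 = 9.95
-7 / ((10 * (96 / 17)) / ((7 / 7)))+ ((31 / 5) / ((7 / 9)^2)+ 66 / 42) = 550201 / 47040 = 11.70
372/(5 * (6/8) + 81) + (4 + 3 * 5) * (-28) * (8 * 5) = -2404144/113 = -21275.61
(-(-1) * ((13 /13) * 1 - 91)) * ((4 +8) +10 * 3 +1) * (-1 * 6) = 23220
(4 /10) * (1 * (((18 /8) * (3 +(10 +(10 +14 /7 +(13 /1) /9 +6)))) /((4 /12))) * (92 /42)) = 6716 /35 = 191.89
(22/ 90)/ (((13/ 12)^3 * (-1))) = -2112/ 10985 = -0.19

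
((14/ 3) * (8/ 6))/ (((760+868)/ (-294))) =-1372/ 1221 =-1.12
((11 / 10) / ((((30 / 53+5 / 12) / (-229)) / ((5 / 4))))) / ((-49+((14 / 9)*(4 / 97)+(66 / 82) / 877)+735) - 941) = 12572538830181 / 10003156442500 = 1.26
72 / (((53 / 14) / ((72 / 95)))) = 14.41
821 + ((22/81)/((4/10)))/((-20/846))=14261/18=792.28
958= 958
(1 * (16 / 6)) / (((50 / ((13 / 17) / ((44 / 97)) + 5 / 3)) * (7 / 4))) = 0.10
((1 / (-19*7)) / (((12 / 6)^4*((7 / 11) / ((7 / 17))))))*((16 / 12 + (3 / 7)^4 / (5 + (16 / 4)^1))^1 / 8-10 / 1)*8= 6232699 / 260575728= 0.02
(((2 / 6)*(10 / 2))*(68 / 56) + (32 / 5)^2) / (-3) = -45133 / 3150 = -14.33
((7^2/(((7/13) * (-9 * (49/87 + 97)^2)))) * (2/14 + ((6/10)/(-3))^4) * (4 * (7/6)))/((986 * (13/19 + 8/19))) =-565877/861176565000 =-0.00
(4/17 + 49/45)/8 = 1013/6120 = 0.17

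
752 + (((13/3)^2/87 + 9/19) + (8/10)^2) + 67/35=1966258369/2603475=755.24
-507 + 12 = -495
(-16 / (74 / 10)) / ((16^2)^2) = -5 / 151552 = -0.00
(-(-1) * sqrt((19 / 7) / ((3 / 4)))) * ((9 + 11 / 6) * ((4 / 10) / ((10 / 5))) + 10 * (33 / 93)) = 1063 * sqrt(399) / 1953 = 10.87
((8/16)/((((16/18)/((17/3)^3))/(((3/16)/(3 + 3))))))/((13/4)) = 0.98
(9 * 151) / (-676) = -1359 / 676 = -2.01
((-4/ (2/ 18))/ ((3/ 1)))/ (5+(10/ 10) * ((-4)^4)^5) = -4/ 366503875927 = -0.00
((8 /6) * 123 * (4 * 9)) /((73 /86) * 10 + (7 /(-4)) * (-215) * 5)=112832 /36115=3.12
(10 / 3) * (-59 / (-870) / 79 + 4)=274979 / 20619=13.34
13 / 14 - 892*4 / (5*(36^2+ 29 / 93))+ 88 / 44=20068649 / 8438990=2.38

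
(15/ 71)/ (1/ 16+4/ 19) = 4560/ 5893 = 0.77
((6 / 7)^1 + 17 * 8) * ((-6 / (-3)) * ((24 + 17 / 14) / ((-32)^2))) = 169087 / 25088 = 6.74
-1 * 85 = -85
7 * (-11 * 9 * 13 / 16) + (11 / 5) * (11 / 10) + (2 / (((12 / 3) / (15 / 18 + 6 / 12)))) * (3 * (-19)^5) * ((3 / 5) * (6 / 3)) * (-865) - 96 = 2056152346943 / 400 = 5140380867.36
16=16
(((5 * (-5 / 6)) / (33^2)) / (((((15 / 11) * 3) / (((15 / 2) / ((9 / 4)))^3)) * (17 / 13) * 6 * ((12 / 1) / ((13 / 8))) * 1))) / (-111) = 105625 / 19610881488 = 0.00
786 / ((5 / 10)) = 1572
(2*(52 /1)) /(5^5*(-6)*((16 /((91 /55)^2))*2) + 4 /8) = -1722448 /3629991719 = -0.00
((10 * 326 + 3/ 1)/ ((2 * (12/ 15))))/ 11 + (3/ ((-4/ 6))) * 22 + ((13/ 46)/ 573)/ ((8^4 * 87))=8926611987599/ 103319986176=86.40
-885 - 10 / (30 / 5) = -886.67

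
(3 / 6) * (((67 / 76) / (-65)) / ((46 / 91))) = -469 / 34960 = -0.01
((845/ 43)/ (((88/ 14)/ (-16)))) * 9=-212940/ 473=-450.19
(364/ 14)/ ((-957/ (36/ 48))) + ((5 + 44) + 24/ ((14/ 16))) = 341239/ 4466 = 76.41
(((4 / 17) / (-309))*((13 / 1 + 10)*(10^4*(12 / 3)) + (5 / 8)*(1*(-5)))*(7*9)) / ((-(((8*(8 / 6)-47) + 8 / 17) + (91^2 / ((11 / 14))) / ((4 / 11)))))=463678425 / 304123877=1.52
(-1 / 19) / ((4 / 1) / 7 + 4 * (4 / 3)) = -21 / 2356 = -0.01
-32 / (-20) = 8 / 5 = 1.60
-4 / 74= -2 / 37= -0.05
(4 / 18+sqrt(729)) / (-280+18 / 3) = -245 / 2466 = -0.10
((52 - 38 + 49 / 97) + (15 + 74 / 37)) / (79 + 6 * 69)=3056 / 47821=0.06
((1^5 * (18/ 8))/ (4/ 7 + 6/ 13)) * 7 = 5733/ 376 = 15.25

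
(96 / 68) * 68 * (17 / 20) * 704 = 287232 / 5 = 57446.40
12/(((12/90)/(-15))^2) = 151875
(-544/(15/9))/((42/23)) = -6256/35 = -178.74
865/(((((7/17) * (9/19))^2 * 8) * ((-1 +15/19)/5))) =-8573235575/127008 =-67501.54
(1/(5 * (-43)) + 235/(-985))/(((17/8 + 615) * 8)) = -10302/209106635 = -0.00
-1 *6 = -6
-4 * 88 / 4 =-88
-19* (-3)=57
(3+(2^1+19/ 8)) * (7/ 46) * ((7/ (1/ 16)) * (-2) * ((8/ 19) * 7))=-740.94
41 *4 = 164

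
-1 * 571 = -571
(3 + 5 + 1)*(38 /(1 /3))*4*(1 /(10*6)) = 342 /5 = 68.40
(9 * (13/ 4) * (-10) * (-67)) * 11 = 431145/ 2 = 215572.50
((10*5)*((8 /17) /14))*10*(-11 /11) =-2000 /119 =-16.81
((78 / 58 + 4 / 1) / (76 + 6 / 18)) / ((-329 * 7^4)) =-465 / 5245918489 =-0.00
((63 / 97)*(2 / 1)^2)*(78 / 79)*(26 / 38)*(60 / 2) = 7665840 / 145597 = 52.65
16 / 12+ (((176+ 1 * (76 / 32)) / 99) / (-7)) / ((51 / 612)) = -811 / 462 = -1.76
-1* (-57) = 57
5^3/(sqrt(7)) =125 * sqrt(7)/7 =47.25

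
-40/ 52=-10/ 13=-0.77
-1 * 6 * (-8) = 48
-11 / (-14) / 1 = 11 / 14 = 0.79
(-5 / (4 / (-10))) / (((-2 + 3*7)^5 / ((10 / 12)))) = 125 / 29713188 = 0.00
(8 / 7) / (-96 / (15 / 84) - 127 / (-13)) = -520 / 240163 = -0.00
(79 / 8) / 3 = 79 / 24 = 3.29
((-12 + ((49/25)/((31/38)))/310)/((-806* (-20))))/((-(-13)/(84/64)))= -2327073/30982640000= -0.00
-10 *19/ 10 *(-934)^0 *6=-114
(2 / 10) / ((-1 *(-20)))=1 / 100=0.01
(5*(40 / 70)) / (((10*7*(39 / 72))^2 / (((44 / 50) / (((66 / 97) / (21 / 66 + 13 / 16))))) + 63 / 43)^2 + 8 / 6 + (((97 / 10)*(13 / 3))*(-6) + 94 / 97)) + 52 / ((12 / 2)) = 5468534044767758276602 / 630984482839359000681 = 8.67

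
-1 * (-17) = 17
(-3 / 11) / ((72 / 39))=-13 / 88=-0.15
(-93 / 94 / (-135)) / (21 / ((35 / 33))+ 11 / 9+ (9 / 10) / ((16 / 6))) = 0.00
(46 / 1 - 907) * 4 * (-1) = 3444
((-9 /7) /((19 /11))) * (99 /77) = -891 /931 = -0.96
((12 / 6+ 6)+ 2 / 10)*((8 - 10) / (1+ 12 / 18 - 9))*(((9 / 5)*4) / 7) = 4428 / 1925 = 2.30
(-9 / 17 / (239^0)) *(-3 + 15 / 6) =9 / 34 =0.26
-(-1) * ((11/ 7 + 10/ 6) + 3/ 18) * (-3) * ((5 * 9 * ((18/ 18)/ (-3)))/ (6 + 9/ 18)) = 165/ 7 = 23.57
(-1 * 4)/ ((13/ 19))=-76/ 13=-5.85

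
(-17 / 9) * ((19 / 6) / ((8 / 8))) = -323 / 54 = -5.98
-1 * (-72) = 72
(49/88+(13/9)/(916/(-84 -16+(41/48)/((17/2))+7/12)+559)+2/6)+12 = 75825821941/5881262904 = 12.89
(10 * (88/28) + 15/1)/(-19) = -2.44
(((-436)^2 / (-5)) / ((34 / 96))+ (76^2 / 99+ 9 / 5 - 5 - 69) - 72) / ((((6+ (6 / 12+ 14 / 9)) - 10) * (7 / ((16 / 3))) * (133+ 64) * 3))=1157195104 / 16245999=71.23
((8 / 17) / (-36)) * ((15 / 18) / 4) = -5 / 1836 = -0.00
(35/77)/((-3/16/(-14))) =1120/33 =33.94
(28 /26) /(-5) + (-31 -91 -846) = -62934 /65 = -968.22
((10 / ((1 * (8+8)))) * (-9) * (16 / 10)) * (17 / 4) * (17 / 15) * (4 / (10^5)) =-867 / 500000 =-0.00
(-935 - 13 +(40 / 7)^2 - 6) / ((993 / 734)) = -33137164 / 48657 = -681.04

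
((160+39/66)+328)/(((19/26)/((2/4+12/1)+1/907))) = 3168815949/379126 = 8358.21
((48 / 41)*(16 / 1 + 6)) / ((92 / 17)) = 4.76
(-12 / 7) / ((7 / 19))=-228 / 49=-4.65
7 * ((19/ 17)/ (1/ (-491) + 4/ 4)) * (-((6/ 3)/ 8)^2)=-9329/ 19040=-0.49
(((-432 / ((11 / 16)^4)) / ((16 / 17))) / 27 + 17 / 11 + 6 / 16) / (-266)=8687957 / 31156048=0.28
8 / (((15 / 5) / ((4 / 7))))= 32 / 21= 1.52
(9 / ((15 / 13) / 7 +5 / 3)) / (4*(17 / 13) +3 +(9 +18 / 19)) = 606879 / 2245000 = 0.27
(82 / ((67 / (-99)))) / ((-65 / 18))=146124 / 4355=33.55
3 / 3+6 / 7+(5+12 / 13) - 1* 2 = 526 / 91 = 5.78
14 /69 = 0.20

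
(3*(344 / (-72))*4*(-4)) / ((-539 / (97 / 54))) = -33368 / 43659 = -0.76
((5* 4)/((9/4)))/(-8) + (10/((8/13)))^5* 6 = 31327841755/4608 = 6798576.77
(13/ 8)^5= 371293/ 32768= 11.33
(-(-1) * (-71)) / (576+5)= -71 / 581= -0.12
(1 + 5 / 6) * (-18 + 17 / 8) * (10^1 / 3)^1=-6985 / 72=-97.01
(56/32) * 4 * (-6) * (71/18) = -497/3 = -165.67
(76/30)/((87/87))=38/15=2.53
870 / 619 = 1.41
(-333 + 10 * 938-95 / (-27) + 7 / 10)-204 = 2388749 / 270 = 8847.22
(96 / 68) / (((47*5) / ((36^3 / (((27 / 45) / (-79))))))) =-29486592 / 799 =-36904.37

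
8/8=1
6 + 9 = 15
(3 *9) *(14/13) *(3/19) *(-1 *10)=-11340/247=-45.91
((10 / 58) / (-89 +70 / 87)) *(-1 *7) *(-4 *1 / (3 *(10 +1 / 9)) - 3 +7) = 5280 / 99749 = 0.05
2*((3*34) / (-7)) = -204 / 7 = -29.14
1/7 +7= 50/7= 7.14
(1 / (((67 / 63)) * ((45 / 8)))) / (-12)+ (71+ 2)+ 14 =87421 / 1005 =86.99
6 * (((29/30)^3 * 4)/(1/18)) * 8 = 390224/125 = 3121.79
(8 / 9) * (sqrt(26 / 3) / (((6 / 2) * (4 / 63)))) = 14 * sqrt(78) / 9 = 13.74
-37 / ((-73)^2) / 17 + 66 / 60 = 996153 / 905930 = 1.10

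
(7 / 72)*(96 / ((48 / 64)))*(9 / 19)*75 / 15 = 560 / 19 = 29.47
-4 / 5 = -0.80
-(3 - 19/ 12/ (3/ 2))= -35/ 18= -1.94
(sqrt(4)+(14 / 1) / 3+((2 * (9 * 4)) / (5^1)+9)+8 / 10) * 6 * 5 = 926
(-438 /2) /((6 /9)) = -657 /2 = -328.50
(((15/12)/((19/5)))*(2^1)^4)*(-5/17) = -500/323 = -1.55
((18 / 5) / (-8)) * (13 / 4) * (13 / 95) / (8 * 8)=-1521 / 486400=-0.00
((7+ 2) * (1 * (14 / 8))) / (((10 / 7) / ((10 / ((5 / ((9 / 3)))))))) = 1323 / 20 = 66.15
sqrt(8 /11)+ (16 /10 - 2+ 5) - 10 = -4.55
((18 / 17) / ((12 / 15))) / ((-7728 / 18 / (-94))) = 6345 / 21896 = 0.29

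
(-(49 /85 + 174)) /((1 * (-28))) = 14839 /2380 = 6.23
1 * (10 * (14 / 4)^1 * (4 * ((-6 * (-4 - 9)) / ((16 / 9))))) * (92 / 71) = 565110 / 71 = 7959.30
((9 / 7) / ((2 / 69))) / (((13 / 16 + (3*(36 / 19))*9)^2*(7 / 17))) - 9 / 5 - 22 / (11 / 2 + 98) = -24971889183907 / 12658890056715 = -1.97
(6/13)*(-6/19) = -36/247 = -0.15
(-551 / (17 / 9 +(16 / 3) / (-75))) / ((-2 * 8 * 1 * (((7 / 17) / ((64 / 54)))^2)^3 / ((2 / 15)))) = 8925345042567004160 / 6214023314045883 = 1436.32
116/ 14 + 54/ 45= 332/ 35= 9.49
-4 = -4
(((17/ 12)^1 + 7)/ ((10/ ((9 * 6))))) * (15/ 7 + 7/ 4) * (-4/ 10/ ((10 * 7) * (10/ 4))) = -99081/ 245000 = -0.40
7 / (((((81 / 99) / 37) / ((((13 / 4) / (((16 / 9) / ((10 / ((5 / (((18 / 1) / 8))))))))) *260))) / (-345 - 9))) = -3834996165 / 16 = -239687260.31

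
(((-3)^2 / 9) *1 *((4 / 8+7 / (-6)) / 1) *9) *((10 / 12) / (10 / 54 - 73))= 135 / 1966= 0.07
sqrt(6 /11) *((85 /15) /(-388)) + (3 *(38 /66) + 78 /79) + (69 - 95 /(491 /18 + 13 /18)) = 1662405 /24332 - 17 *sqrt(66) /12804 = 68.31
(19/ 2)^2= 361/ 4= 90.25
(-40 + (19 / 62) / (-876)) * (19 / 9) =-41277481 / 488808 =-84.45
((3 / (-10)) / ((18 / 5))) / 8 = -1 / 96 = -0.01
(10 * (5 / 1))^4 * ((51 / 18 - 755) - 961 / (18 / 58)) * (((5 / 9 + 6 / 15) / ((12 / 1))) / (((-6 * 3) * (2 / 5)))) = 1163637109375 / 4374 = 266035004.43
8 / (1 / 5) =40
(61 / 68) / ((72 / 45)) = 305 / 544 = 0.56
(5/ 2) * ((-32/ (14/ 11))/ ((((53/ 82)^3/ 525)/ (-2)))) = 36390288000/ 148877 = 244431.90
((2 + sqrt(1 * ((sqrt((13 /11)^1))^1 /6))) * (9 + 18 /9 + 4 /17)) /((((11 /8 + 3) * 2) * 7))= 382 * 11^(3 /4) * 13^(1 /4) * sqrt(6) /137445 + 1528 /4165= 0.44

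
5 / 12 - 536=-6427 / 12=-535.58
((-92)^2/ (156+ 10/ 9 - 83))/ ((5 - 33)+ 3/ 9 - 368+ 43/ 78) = -86112/ 297917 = -0.29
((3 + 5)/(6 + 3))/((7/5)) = 40/63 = 0.63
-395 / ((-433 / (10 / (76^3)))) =1975 / 95038304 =0.00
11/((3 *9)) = 11/27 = 0.41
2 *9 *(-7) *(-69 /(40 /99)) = 430353 /20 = 21517.65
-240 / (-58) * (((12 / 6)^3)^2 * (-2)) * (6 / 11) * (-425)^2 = -52183072.10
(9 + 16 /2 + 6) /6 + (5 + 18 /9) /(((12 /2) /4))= 17 /2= 8.50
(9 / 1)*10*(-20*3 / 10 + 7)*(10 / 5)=180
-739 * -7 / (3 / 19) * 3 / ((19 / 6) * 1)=31038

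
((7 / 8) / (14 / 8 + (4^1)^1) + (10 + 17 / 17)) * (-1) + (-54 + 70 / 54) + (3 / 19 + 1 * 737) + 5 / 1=678.30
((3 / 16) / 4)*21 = 63 / 64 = 0.98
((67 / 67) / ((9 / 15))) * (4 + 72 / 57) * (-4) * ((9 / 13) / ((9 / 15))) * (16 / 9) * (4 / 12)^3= -160000 / 60021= -2.67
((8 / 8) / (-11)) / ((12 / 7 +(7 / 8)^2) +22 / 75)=-33600 / 1024991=-0.03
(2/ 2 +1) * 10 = 20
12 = 12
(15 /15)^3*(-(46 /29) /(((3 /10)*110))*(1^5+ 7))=-368 /957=-0.38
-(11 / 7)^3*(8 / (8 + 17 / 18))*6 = -1149984 / 55223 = -20.82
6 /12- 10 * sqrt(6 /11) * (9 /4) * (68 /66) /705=0.48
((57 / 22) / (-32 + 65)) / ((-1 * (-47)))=19 / 11374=0.00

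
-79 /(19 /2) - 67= -1431 /19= -75.32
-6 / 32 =-3 / 16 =-0.19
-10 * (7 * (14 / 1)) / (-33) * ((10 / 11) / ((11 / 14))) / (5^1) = 27440 / 3993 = 6.87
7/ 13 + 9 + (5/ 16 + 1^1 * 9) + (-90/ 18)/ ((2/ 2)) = 2881/ 208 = 13.85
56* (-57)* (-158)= 504336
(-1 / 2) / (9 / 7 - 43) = 7 / 584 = 0.01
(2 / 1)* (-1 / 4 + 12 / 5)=43 / 10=4.30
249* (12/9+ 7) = 2075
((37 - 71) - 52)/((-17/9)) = 45.53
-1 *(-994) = 994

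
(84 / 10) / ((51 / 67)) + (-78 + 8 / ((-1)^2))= -5012 / 85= -58.96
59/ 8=7.38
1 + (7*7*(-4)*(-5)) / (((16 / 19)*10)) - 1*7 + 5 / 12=2659 / 24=110.79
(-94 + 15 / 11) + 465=4096 / 11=372.36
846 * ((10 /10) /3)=282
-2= -2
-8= -8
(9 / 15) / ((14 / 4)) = 6 / 35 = 0.17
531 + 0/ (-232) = 531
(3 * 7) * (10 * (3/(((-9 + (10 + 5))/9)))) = 945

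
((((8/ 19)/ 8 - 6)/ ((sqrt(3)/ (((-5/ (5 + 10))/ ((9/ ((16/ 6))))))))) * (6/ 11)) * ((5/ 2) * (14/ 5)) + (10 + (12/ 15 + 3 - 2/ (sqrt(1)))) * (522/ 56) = 111.29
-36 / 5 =-7.20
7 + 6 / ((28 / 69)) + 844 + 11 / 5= 60759 / 70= 867.99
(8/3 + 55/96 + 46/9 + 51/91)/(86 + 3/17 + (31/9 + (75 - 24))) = 3970231/62651680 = 0.06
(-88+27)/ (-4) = 61/ 4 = 15.25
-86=-86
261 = 261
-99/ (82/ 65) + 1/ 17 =-109313/ 1394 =-78.42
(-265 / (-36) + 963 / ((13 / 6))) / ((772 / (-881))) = -186290093 / 361296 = -515.62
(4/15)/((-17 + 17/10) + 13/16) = -64/3477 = -0.02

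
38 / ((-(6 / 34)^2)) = -10982 / 9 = -1220.22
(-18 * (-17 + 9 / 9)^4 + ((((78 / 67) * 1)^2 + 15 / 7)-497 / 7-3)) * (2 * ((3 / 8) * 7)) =-111210883449 / 17956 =-6193522.13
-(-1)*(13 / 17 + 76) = 1305 / 17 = 76.76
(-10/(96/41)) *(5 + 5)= -42.71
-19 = -19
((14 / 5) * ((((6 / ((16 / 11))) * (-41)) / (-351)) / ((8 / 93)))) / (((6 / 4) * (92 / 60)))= 6.82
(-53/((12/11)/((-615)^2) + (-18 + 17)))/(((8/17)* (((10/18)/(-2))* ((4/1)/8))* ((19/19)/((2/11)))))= -204468435/1386821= -147.44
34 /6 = 17 /3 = 5.67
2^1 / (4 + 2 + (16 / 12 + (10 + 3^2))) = 6 / 79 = 0.08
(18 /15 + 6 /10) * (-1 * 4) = -36 /5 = -7.20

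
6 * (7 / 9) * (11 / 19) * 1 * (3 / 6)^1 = 77 / 57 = 1.35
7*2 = 14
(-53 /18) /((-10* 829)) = 53 /149220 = 0.00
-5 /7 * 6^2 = -180 /7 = -25.71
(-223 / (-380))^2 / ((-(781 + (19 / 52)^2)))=-8404201 / 19062469625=-0.00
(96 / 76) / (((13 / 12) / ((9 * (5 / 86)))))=6480 / 10621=0.61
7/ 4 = 1.75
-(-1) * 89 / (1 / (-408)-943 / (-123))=11.61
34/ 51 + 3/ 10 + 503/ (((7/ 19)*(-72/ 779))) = -37222079/ 2520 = -14770.67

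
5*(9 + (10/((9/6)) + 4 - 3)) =83.33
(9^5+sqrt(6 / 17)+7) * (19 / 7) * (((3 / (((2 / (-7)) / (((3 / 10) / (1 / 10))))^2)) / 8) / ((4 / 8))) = 3591 * sqrt(102) / 272+13254381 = 13254514.34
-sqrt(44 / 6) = -sqrt(66) / 3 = -2.71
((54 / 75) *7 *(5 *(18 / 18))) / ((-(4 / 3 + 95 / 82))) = -10.11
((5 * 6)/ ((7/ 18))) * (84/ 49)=6480/ 49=132.24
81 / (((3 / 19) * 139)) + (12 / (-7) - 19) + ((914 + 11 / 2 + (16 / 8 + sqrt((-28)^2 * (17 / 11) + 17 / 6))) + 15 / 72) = sqrt(5290230) / 66 + 21126197 / 23352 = 939.53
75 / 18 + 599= 3619 / 6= 603.17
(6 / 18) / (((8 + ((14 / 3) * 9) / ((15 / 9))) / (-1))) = -5 / 498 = -0.01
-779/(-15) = 51.93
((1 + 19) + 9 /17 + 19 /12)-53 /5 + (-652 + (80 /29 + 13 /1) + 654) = 865847 /29580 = 29.27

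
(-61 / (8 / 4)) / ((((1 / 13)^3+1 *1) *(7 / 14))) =-134017 / 2198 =-60.97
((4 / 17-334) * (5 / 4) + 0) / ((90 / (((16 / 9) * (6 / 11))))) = -22696 / 5049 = -4.50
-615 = -615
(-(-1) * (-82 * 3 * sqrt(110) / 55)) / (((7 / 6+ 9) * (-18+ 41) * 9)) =-164 * sqrt(110) / 77165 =-0.02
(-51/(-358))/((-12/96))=-204/179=-1.14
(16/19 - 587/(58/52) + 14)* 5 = -1409000/551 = -2557.17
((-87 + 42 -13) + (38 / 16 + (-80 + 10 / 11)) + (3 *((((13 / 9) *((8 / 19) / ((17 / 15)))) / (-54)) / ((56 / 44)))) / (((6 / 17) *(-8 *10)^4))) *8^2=-130779048961573 / 15168384000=-8621.82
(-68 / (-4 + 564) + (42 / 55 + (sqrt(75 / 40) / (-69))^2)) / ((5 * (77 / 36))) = 9423033 / 156822050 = 0.06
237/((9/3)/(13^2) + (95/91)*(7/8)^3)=20507136/62051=330.49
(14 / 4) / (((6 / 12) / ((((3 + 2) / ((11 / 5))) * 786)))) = 137550 / 11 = 12504.55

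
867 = 867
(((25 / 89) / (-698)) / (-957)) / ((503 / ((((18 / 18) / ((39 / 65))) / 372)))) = 125 / 33372561856392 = 0.00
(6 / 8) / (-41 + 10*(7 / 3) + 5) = -9 / 152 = -0.06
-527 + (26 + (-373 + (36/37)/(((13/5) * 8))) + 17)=-824389/962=-856.95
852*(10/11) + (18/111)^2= 11664276/15059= 774.57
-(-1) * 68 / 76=17 / 19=0.89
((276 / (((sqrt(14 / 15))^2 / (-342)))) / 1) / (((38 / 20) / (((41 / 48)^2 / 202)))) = -8699175 / 45248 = -192.26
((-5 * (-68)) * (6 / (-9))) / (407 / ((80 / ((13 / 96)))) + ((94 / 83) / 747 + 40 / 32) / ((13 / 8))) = -467702476800 / 3010688981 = -155.35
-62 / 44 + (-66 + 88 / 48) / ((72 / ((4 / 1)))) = -4.97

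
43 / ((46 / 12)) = 258 / 23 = 11.22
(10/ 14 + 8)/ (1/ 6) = 366/ 7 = 52.29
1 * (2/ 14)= 1/ 7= 0.14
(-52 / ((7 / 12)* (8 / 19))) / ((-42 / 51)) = 12597 / 49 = 257.08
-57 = -57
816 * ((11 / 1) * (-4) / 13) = -35904 / 13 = -2761.85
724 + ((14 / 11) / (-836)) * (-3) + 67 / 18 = 15057395 / 20691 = 727.73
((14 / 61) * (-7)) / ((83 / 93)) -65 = -338209 / 5063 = -66.80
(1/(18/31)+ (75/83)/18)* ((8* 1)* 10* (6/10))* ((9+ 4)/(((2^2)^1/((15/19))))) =344240/1577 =218.29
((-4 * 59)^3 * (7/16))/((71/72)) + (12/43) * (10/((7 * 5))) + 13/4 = -498508768417/85484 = -5831603.21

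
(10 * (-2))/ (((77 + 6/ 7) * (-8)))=7/ 218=0.03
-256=-256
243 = 243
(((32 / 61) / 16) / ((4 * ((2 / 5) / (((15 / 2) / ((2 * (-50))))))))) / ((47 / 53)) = -159 / 91744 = -0.00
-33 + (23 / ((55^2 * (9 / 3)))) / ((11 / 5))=-658822 / 19965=-33.00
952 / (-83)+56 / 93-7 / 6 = -61929 / 5146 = -12.03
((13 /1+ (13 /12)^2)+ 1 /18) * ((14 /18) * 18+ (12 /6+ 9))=17075 /48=355.73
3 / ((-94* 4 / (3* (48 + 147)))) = -1755 / 376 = -4.67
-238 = -238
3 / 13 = 0.23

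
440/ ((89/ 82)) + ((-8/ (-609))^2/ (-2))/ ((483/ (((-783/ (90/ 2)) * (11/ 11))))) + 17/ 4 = 1501371892177/ 3665071620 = 409.64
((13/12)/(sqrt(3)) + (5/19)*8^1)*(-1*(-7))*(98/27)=4459*sqrt(3)/486 + 27440/513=69.38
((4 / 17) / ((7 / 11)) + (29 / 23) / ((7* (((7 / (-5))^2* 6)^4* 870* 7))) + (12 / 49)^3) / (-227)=-330169592210557 / 194957194532633568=-0.00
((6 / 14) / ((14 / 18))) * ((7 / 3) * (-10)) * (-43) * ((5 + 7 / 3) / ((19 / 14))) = 56760 / 19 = 2987.37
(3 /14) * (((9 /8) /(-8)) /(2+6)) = -27 /7168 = -0.00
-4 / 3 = -1.33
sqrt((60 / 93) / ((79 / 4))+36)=2 *sqrt(54027389) / 2449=6.00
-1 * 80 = -80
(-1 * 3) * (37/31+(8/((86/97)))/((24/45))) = -144861/2666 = -54.34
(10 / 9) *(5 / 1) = 50 / 9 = 5.56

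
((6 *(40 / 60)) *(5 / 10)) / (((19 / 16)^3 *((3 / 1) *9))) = 8192 / 185193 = 0.04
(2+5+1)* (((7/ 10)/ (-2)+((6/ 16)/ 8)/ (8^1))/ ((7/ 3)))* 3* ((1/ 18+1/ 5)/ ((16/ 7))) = -20263/ 51200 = -0.40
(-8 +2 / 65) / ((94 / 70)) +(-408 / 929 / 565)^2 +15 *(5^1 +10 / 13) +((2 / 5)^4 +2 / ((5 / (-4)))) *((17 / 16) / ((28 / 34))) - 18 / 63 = 9224800596831819507 / 117833173381332500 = 78.29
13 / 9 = 1.44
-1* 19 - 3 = -22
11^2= 121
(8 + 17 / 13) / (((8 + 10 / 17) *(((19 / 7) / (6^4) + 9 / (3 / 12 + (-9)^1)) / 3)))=-139958280 / 44186389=-3.17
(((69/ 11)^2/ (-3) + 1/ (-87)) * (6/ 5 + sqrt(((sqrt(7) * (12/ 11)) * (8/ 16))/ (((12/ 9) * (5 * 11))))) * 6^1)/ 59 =-331656/ 207031- 82914 * sqrt(10) * 7^(1/ 4)/ 2277341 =-1.79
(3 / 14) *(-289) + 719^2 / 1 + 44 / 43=311173857 / 602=516900.09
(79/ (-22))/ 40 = -79/ 880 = -0.09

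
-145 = -145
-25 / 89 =-0.28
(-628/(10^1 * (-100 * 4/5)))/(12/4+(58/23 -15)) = -3611/43600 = -0.08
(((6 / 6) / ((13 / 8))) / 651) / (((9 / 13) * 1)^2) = 104 / 52731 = 0.00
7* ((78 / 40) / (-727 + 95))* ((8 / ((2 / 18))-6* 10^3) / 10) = 202293 / 15800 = 12.80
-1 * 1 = -1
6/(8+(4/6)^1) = 9/13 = 0.69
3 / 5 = 0.60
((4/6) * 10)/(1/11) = 220/3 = 73.33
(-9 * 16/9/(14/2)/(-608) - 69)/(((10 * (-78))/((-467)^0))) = 18353/207480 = 0.09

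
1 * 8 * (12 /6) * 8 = 128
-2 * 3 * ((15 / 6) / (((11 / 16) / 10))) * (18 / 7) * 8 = -345600 / 77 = -4488.31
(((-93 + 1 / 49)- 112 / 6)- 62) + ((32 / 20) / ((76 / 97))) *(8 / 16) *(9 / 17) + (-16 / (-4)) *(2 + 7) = -32549579 / 237405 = -137.11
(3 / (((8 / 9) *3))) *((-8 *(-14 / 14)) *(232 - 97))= 1215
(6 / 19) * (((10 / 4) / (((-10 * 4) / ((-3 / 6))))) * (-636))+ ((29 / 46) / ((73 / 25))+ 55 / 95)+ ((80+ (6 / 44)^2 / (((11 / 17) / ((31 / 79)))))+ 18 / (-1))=379242474051 / 6708716498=56.53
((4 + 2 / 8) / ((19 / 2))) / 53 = 17 / 2014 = 0.01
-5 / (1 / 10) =-50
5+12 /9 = 6.33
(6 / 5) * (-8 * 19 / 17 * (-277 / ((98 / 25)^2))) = 7894500 / 40817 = 193.41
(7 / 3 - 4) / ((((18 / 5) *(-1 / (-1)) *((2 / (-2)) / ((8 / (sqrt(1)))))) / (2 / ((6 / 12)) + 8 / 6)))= 1600 / 81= 19.75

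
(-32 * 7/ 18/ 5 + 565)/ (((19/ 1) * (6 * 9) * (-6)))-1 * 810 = -224411513/ 277020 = -810.09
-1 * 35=-35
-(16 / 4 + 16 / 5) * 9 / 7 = -324 / 35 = -9.26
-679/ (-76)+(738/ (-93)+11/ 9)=2.22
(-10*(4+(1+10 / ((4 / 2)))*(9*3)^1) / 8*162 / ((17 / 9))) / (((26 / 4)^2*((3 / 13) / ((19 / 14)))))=-3832110 / 1547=-2477.12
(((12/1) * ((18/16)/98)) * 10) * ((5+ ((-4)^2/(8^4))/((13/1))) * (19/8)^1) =42684165/2609152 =16.36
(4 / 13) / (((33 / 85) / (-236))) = -80240 / 429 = -187.04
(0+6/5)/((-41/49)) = -294/205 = -1.43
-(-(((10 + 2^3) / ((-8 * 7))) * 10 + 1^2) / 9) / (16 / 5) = -0.08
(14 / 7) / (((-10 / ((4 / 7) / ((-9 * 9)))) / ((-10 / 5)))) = -8 / 2835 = -0.00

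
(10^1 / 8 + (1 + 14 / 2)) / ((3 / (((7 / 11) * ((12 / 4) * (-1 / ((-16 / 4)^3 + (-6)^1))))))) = 37 / 440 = 0.08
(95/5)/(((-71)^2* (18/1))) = 19/90738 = 0.00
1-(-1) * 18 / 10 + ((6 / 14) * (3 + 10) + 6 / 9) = 949 / 105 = 9.04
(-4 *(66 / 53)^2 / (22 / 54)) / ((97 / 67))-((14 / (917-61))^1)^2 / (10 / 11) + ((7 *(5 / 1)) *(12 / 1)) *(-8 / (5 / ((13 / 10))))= -441286498845539 / 499126940320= -884.12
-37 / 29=-1.28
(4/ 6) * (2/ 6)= 2/ 9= 0.22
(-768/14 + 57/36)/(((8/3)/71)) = -317725/224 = -1418.42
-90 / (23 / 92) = -360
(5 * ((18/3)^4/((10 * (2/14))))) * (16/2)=36288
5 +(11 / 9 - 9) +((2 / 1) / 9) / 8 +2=-3 / 4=-0.75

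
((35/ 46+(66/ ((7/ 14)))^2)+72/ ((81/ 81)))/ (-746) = -804851/ 34316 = -23.45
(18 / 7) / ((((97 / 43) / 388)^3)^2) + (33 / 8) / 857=3195317334634463463 / 47992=66580207839524.58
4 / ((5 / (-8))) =-32 / 5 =-6.40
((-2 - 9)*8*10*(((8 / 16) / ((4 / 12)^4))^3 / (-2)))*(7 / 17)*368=75294560880 / 17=4429091816.47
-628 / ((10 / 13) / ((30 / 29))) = -24492 / 29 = -844.55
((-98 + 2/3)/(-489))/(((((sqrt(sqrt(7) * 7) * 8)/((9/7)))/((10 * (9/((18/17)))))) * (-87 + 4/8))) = -6205 * 7^(1/4)/1381751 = -0.01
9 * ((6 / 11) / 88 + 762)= 3319299 / 484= 6858.06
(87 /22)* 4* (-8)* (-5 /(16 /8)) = 3480 /11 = 316.36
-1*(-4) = 4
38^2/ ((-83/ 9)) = -12996/ 83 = -156.58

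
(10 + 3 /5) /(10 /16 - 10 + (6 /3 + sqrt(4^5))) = 424 /985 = 0.43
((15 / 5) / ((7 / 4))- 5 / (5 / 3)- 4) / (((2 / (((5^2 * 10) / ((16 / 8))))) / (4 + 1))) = -23125 / 14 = -1651.79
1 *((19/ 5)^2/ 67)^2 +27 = 75882196/ 2805625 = 27.05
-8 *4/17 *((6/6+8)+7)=-512/17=-30.12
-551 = -551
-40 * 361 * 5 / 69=-72200 / 69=-1046.38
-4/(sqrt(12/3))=-2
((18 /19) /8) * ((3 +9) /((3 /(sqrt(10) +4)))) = 9 * sqrt(10) /19 +36 /19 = 3.39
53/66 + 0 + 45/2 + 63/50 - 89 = -106321/1650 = -64.44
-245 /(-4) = 245 /4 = 61.25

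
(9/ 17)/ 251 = 9/ 4267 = 0.00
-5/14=-0.36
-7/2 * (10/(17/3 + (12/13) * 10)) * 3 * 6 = -3510/83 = -42.29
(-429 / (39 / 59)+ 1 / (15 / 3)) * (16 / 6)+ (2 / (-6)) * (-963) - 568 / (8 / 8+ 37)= -405863 / 285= -1424.08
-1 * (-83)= 83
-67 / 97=-0.69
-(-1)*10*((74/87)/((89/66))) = 16280/2581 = 6.31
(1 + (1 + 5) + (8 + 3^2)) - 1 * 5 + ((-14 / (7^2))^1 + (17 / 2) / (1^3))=381 / 14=27.21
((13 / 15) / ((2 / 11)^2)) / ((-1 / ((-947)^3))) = 1335914487479 / 60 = 22265241457.98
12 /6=2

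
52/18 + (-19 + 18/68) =-4849/306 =-15.85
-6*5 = -30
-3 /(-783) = 1 /261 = 0.00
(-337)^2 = 113569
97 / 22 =4.41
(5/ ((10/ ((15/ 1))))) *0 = 0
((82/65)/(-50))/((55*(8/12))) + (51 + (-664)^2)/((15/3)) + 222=15803537627/178750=88411.40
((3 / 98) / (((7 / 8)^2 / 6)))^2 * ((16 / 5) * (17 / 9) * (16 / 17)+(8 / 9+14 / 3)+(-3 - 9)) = -1253376 / 28824005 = -0.04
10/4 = 5/2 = 2.50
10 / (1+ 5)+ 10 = 35 / 3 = 11.67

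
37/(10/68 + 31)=1258/1059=1.19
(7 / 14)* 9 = 9 / 2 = 4.50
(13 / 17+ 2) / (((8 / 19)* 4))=893 / 544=1.64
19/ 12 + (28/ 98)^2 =979/ 588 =1.66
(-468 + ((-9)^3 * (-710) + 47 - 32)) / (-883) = -517137 / 883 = -585.66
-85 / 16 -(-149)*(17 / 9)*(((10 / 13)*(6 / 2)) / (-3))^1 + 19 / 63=-967541 / 4368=-221.51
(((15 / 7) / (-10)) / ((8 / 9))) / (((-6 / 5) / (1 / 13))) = 45 / 2912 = 0.02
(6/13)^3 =216/2197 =0.10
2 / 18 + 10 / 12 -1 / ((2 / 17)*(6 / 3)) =-3.31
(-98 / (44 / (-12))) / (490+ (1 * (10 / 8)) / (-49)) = 57624 / 1056385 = 0.05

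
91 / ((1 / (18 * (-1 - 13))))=-22932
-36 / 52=-0.69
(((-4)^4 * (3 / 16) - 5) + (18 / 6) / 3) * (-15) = -660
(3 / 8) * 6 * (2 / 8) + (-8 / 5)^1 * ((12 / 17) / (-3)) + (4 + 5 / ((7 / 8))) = 101419 / 9520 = 10.65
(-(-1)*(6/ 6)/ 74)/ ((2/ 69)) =69/ 148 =0.47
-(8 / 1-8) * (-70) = 0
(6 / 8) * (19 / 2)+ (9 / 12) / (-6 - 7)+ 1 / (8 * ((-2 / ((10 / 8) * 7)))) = 5425 / 832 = 6.52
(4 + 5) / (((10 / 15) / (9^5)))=797161.50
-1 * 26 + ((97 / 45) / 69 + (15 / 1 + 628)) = 1915882 / 3105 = 617.03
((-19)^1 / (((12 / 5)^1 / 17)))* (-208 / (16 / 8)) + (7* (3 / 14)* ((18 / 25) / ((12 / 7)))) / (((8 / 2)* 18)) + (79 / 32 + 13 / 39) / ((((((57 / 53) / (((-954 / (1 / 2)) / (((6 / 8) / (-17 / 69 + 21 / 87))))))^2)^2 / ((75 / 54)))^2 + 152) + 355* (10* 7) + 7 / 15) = 655441671142579996454463711507767471917528711756231410862223 / 46828382196671047141484594791153929232533523116544711200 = 13996.68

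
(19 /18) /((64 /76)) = 361 /288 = 1.25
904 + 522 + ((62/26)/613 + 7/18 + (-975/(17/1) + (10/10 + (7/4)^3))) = 107325767551/78032448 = 1375.40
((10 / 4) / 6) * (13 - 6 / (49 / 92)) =425 / 588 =0.72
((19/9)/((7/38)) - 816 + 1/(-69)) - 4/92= -1165862/1449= -804.60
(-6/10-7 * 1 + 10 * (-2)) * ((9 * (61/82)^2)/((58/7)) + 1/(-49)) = -153134943/9554804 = -16.03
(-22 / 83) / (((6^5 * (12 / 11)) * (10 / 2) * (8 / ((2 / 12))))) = -121 / 929387520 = -0.00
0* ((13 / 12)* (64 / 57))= 0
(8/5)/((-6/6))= -8/5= -1.60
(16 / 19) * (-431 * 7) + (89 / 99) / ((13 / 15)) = -2539.59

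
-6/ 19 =-0.32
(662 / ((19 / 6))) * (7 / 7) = 3972 / 19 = 209.05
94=94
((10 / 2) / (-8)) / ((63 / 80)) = -50 / 63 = -0.79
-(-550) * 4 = 2200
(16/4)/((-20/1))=-1/5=-0.20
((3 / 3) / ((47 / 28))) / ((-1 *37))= -0.02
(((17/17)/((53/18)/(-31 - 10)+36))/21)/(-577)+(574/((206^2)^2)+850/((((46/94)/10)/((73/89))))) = 2812185820640290804577589/197388666506078380760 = 14246.95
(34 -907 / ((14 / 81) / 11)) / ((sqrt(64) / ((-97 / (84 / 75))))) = 1958577925 / 3136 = 624546.53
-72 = -72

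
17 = 17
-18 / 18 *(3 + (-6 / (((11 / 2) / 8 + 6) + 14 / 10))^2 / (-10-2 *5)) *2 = -2488614 / 418609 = -5.94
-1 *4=-4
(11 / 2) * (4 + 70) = 407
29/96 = 0.30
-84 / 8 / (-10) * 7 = 147 / 20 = 7.35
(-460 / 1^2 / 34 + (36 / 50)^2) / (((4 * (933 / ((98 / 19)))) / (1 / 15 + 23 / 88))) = -1466540257 / 248621175000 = -0.01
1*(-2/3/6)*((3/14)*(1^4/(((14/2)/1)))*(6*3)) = -3/49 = -0.06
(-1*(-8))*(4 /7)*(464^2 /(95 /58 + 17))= 399589376 /7567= 52806.84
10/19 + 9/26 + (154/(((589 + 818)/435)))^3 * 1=16036238574853/148576922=107932.23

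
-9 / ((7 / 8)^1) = -72 / 7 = -10.29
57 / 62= 0.92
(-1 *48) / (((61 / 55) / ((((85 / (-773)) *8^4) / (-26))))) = -459571200 / 612989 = -749.72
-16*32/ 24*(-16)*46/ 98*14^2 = 94208/ 3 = 31402.67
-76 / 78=-38 / 39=-0.97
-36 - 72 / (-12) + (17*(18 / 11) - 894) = -9858 / 11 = -896.18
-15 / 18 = -0.83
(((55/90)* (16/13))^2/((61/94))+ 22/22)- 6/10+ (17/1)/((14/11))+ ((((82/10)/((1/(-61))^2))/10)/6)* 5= 59792036371/23380812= 2557.31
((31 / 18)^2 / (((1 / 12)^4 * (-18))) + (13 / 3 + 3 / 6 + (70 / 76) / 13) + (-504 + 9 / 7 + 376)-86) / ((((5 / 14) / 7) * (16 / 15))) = -394827587 / 5928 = -66603.84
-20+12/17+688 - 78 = 10042/17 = 590.71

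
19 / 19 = 1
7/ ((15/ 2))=0.93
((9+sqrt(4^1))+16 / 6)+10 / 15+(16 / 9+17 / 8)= 18.24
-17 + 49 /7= -10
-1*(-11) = 11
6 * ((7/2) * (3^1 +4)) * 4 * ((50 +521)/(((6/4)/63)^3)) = 24874897824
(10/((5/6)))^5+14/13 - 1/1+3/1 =3234856/13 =248835.08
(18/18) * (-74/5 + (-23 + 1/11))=-2074/55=-37.71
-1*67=-67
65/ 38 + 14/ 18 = 851/ 342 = 2.49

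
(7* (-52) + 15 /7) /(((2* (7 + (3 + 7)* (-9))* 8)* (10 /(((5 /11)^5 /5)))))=316625 /2994260192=0.00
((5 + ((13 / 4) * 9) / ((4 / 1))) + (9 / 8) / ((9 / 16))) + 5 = 309 / 16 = 19.31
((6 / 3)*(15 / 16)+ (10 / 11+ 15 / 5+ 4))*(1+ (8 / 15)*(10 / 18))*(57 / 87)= 8.31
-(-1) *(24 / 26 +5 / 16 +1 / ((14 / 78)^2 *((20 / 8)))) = 695701 / 50960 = 13.65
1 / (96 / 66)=11 / 16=0.69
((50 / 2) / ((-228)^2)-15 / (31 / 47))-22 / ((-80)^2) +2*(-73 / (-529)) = -3830882748061 / 170497123200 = -22.47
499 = 499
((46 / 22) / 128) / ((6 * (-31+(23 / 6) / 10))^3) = -2875 / 1091038652528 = -0.00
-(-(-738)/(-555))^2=-60516/34225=-1.77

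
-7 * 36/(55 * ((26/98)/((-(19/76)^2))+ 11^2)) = -0.04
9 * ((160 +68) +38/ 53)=2058.45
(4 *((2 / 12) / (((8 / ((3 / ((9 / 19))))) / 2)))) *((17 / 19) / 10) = 17 / 180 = 0.09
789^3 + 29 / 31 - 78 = 15226238750 / 31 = 491168991.94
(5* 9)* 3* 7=945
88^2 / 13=7744 / 13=595.69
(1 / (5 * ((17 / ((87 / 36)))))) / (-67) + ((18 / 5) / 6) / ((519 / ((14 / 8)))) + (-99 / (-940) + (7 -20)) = -7164331667 / 555672540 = -12.89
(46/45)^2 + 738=1496566/2025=739.04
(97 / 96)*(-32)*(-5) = 485 / 3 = 161.67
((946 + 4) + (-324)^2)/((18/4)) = 23539.11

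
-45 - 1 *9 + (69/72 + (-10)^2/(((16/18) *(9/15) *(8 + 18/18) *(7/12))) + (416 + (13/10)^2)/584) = -16.61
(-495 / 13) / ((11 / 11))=-495 / 13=-38.08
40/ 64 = 5/ 8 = 0.62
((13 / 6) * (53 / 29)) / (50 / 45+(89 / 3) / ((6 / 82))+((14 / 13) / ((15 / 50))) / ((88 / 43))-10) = 295581 / 29732221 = 0.01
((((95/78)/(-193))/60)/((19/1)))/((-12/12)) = 1/180648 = 0.00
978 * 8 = 7824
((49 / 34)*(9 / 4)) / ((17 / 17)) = 441 / 136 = 3.24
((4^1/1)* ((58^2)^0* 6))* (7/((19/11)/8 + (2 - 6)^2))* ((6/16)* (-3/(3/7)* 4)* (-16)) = 2483712/1427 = 1740.51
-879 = -879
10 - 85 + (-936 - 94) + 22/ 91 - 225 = -121008/ 91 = -1329.76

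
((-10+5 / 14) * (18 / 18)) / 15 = -9 / 14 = -0.64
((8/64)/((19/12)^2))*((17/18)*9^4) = 111537/361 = 308.97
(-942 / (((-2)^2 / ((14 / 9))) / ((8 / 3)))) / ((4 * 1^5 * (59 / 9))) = -2198 / 59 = -37.25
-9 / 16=-0.56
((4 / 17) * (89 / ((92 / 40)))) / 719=3560 / 281129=0.01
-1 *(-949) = 949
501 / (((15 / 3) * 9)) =167 / 15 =11.13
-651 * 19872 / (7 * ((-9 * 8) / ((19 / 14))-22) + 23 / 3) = 32060448 / 1283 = 24988.66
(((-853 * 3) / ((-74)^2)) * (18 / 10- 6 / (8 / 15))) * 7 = 3385557 / 109520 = 30.91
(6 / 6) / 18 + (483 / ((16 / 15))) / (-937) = -57709 / 134928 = -0.43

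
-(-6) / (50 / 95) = 57 / 5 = 11.40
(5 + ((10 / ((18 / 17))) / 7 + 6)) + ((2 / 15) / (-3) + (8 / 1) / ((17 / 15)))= 34564 / 1785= 19.36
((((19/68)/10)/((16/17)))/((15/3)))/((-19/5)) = -1/640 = -0.00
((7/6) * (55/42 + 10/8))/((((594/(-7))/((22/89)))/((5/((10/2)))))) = -1505/173016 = -0.01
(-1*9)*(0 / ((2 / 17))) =0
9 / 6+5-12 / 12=11 / 2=5.50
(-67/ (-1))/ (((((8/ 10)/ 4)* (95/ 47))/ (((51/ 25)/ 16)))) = 160599/ 7600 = 21.13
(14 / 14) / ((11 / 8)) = 8 / 11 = 0.73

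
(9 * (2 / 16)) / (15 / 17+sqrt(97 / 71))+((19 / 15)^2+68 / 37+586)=2601 * sqrt(6887) / 96464+472002652523 / 803062800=589.99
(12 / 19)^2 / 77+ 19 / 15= 530303 / 416955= 1.27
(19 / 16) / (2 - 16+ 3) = -19 / 176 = -0.11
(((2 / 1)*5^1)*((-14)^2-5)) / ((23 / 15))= 28650 / 23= 1245.65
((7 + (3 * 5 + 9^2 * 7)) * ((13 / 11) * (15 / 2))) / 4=114855 / 88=1305.17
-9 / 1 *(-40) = 360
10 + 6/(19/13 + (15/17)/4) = 20174/1487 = 13.57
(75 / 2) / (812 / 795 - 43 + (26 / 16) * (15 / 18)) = -477000 / 516743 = -0.92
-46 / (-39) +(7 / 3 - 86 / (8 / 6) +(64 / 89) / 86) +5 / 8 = -72063907 / 1194024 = -60.35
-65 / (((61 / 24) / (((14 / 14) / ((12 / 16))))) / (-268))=557440 / 61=9138.36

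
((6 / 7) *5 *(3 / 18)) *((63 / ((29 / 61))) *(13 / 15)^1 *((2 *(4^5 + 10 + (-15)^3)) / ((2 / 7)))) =-38984673 / 29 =-1344299.07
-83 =-83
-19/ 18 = -1.06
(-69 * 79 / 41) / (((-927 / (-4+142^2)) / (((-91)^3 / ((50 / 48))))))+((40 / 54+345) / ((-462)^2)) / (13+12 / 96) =-1336277430710590707694 / 638848831005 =-2091695822.01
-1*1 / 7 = -1 / 7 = -0.14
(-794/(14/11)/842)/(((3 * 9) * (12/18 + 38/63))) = -4367/202080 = -0.02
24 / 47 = 0.51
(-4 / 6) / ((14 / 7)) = -1 / 3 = -0.33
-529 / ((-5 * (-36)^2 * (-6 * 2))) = -529 / 77760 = -0.01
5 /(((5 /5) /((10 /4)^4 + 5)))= 3525 /16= 220.31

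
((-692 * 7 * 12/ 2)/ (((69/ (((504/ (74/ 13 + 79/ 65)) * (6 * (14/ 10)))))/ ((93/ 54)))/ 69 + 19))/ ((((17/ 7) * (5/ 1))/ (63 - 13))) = -964197037440/ 153086377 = -6298.39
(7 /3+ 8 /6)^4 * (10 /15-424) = -18594070 /243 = -76518.81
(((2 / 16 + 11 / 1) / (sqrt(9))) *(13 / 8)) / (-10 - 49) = -1157 / 11328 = -0.10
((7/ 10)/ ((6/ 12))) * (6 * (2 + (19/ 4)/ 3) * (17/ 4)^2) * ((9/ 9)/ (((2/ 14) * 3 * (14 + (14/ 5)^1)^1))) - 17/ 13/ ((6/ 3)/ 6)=1072105/ 14976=71.59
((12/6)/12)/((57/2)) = 1/171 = 0.01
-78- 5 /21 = -1643 /21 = -78.24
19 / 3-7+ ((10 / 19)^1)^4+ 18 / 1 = 6806692 / 390963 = 17.41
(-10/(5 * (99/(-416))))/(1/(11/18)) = 416/81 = 5.14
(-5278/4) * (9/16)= -742.22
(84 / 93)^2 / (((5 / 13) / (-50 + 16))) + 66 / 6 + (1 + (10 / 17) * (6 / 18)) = -14684218 / 245055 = -59.92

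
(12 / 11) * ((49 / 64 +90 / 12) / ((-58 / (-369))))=585603 / 10208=57.37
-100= -100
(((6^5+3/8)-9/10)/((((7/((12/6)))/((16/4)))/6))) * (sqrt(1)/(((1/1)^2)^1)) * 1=1866114/35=53317.54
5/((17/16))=80/17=4.71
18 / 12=1.50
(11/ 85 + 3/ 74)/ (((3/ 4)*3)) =2138/ 28305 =0.08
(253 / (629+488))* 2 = 0.45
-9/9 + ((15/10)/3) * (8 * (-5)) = -21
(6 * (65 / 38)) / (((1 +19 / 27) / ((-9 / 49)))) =-47385 / 42826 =-1.11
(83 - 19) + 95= 159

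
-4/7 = -0.57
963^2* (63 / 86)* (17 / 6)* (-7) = -2317495131 / 172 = -13473808.90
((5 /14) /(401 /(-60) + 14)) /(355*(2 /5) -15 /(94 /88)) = 3525 /9240511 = 0.00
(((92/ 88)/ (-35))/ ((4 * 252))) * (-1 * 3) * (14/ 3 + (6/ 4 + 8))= 391/ 310464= 0.00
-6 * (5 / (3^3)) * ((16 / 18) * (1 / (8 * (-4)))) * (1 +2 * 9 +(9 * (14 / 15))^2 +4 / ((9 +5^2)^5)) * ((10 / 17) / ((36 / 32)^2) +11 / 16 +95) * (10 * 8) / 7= 53876849362228043 / 17737058103408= 3037.53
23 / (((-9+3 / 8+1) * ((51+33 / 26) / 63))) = -33488 / 9211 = -3.64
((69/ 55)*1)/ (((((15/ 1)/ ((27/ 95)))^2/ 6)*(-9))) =-3726/ 12409375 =-0.00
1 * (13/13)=1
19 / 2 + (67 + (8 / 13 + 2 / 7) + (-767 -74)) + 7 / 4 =-277313 / 364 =-761.85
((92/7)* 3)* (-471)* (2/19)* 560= -20799360/19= -1094703.16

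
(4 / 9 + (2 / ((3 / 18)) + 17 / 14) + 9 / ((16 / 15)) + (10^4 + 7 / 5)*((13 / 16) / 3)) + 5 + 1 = 3448379 / 1260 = 2736.81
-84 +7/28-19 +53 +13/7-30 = -2181/28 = -77.89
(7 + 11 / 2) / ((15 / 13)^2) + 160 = 3049 / 18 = 169.39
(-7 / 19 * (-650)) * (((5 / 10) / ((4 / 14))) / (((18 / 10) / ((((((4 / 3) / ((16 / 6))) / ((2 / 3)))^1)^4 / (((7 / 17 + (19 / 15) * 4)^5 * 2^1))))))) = 772667876555859375 / 103522699464671624192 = 0.01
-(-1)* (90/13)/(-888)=-15/1924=-0.01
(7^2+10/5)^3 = 132651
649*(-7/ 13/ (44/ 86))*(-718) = 6375481/ 13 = 490421.62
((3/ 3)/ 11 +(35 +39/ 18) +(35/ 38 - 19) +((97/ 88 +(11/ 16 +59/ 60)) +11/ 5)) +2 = 437257/ 16720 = 26.15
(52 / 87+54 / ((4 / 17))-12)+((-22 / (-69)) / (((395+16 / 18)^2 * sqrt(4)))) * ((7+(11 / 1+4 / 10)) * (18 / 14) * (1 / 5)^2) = 421541208118783 / 1932809030250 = 218.10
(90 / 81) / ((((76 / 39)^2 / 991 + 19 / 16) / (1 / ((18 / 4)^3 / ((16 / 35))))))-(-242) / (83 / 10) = 354867540070172 / 12169123972425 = 29.16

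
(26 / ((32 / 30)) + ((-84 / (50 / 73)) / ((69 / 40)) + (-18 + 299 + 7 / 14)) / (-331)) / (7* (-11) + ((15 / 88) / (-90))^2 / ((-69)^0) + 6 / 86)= -1547507228256 / 5014886633555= -0.31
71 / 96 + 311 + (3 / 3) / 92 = 688345 / 2208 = 311.75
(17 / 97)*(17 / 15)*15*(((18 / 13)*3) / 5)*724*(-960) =-2169358848 / 1261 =-1720348.02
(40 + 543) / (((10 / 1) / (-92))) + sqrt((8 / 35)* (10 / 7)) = -187706 / 35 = -5363.03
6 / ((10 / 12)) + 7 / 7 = 41 / 5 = 8.20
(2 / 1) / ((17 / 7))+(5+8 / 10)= 563 / 85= 6.62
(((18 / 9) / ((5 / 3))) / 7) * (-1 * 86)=-516 / 35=-14.74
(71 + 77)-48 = 100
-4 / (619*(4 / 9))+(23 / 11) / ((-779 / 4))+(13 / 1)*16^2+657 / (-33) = 17546678120 / 5304211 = 3308.07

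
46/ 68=23/ 34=0.68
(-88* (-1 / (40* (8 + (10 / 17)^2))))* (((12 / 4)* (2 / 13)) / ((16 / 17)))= 54043 / 418080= 0.13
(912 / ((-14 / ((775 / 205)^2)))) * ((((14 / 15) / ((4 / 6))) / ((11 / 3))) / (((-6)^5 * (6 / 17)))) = 1552015 / 11982168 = 0.13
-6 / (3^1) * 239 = -478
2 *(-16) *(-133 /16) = 266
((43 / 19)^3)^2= 6321363049 / 47045881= 134.37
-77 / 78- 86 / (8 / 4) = -3431 / 78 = -43.99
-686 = -686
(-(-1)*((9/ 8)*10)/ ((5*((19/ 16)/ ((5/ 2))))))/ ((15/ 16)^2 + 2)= 23040/ 14003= 1.65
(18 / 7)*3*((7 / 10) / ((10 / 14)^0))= 27 / 5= 5.40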